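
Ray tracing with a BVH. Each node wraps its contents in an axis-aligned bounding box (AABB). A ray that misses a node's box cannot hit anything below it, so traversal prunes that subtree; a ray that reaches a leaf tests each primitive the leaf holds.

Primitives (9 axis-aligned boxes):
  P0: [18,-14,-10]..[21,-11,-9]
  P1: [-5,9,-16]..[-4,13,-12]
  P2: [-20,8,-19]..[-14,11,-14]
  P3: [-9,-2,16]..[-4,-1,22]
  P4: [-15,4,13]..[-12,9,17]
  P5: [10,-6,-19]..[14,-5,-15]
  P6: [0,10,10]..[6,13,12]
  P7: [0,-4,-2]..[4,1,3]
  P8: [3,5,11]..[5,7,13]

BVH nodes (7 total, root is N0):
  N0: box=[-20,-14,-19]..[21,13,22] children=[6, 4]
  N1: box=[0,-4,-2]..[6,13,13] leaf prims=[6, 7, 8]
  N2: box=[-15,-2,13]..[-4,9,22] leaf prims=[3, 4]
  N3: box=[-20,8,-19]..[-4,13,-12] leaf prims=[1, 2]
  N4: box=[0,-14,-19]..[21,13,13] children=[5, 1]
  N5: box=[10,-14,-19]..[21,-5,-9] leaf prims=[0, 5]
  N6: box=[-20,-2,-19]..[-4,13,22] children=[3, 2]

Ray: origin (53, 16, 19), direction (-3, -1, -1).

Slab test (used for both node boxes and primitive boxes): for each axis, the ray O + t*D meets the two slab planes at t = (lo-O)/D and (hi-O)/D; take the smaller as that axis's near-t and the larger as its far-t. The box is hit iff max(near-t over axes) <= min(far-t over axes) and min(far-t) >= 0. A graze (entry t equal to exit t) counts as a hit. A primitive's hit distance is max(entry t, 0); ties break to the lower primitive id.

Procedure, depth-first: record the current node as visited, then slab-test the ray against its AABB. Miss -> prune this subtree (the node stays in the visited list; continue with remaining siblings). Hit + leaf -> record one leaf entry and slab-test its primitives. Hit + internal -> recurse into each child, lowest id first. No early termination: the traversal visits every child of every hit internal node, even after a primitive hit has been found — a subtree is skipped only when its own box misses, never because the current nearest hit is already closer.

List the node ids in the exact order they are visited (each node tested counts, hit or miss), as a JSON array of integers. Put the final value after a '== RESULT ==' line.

Trace the traversal:
N0 x:[32/3,73/3] y:[3,30] z:[-3,38] -> hit [32/3,73/3], descend [4, 6]
  N4 x:[32/3,53/3] y:[3,30] z:[6,38] -> hit [32/3,53/3], descend [1, 5]
    N1 x:[47/3,53/3] y:[3,20] z:[6,21] -> hit [47/3,53/3] leaf, test {P6(miss), P7@t=49/3, P8(miss)}
    N5 x:[32/3,43/3] y:[21,30] z:[28,38] -> miss, prune
  N6 x:[19,73/3] y:[3,18] z:[-3,38] -> miss, prune

Visited [0, 4, 1, 5, 6]. Tests: 5 box, 1 leaf. Nearest: P7.

== RESULT ==
[0, 4, 1, 5, 6]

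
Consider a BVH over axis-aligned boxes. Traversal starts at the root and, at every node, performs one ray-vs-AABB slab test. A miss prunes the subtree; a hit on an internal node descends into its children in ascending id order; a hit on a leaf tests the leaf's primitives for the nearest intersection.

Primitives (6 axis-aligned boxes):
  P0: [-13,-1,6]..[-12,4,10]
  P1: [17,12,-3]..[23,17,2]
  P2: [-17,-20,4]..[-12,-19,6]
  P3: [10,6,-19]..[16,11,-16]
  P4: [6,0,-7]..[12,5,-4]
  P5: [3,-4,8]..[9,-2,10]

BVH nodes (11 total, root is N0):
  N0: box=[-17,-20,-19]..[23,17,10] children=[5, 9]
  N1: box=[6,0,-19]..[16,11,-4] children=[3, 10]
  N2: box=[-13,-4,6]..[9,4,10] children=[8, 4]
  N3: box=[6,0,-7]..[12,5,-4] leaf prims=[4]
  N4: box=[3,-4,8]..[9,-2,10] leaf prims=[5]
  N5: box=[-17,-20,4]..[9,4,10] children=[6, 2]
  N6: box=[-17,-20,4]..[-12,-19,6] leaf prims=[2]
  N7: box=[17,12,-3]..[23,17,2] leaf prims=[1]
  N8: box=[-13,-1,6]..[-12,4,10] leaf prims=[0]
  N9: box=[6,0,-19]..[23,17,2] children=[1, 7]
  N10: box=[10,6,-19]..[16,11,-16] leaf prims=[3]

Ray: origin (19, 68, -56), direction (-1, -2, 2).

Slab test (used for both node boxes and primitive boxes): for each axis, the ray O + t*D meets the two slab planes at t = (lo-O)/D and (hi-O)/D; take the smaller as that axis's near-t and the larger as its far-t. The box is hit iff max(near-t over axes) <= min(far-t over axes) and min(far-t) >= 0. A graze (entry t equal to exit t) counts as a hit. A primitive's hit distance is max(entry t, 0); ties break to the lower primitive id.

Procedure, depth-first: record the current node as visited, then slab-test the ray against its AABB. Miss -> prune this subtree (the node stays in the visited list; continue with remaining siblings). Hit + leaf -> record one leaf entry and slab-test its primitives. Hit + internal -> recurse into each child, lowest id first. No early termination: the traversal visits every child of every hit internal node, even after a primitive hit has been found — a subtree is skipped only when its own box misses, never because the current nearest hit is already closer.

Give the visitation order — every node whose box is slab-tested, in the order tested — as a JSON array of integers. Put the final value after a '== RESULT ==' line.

Trace the traversal:
N0 x:[-4,36] y:[51/2,44] z:[37/2,33] -> hit [51/2,33], descend [5, 9]
  N5 x:[10,36] y:[32,44] z:[30,33] -> hit [32,33], descend [2, 6]
    N2 x:[10,32] y:[32,36] z:[31,33] -> hit [32,32], descend [4, 8]
      N4 x:[10,16] y:[35,36] z:[32,33] -> miss, prune
      N8 x:[31,32] y:[32,69/2] z:[31,33] -> hit [32,32] leaf, test {P0@t=32}
    N6 x:[31,36] y:[87/2,44] z:[30,31] -> miss, prune
  N9 x:[-4,13] y:[51/2,34] z:[37/2,29] -> miss, prune

order=[0, 5, 2, 4, 8, 6, 9]  |boxes|=7  |leaves|=1  hit=P0

== RESULT ==
[0, 5, 2, 4, 8, 6, 9]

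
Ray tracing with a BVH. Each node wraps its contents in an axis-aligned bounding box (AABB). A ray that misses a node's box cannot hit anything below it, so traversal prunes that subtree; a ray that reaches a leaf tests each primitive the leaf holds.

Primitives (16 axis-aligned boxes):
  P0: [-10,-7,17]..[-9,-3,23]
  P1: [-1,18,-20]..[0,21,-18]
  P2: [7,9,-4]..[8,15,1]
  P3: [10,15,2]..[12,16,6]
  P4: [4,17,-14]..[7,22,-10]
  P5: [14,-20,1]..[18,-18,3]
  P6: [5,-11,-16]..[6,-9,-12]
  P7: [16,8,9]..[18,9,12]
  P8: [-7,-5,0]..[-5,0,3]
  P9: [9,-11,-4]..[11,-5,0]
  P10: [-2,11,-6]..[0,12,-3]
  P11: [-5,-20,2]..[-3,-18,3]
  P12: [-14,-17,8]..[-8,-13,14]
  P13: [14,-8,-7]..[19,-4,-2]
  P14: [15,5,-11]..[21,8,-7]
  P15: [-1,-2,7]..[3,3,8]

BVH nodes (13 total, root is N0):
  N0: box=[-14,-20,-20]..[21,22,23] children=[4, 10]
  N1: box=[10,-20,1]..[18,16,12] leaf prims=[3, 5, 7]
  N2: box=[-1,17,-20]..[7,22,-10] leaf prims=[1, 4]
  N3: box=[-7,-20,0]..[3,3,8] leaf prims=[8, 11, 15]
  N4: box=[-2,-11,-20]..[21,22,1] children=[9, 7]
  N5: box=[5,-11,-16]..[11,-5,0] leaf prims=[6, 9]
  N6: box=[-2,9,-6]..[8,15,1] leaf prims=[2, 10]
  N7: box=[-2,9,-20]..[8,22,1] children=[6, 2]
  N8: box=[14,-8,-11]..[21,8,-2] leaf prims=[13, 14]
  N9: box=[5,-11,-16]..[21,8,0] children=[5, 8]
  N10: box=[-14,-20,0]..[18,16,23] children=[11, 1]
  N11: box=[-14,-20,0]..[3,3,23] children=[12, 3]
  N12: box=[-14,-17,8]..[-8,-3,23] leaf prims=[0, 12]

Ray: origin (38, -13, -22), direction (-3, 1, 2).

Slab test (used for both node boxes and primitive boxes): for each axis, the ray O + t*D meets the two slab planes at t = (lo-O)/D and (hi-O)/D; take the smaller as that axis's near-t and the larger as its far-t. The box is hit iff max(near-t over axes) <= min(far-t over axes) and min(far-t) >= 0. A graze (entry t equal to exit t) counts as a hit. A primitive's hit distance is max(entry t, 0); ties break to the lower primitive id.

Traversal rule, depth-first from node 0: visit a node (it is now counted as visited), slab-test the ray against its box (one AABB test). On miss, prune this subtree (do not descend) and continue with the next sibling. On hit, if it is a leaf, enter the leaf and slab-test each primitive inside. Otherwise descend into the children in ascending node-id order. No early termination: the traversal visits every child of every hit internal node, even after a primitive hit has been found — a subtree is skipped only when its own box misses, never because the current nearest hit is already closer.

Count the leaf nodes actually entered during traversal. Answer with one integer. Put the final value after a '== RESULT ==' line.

Walk:
N0 x:[17/3,52/3] y:[-7,35] z:[1,45/2] -> hit [17/3,52/3], descend [4, 10]
  N4 x:[17/3,40/3] y:[2,35] z:[1,23/2] -> hit [17/3,23/2], descend [7, 9]
    N7 x:[10,40/3] y:[22,35] z:[1,23/2] -> miss, prune
    N9 x:[17/3,11] y:[2,21] z:[3,11] -> hit [17/3,11], descend [5, 8]
      N5 x:[9,11] y:[2,8] z:[3,11] -> miss, prune
      N8 x:[17/3,8] y:[5,21] z:[11/2,10] -> hit [17/3,8] leaf, test {P13@t=15/2, P14(miss)}
  N10 x:[20/3,52/3] y:[-7,29] z:[11,45/2] -> hit [11,52/3], descend [1, 11]
    N1 x:[20/3,28/3] y:[-7,29] z:[23/2,17] -> miss, prune
    N11 x:[35/3,52/3] y:[-7,16] z:[11,45/2] -> hit [35/3,16], descend [3, 12]
      N3 x:[35/3,15] y:[-7,16] z:[11,15] -> hit [35/3,15] leaf, test {P8(miss), P11(miss), P15(miss)}
      N12 x:[46/3,52/3] y:[-4,10] z:[15,45/2] -> miss, prune

11 AABB tests over nodes [0, 4, 7, 9, 5, 8, 10, 1, 11, 3, 12]; 2 leaves entered; closest P13.

== RESULT ==
2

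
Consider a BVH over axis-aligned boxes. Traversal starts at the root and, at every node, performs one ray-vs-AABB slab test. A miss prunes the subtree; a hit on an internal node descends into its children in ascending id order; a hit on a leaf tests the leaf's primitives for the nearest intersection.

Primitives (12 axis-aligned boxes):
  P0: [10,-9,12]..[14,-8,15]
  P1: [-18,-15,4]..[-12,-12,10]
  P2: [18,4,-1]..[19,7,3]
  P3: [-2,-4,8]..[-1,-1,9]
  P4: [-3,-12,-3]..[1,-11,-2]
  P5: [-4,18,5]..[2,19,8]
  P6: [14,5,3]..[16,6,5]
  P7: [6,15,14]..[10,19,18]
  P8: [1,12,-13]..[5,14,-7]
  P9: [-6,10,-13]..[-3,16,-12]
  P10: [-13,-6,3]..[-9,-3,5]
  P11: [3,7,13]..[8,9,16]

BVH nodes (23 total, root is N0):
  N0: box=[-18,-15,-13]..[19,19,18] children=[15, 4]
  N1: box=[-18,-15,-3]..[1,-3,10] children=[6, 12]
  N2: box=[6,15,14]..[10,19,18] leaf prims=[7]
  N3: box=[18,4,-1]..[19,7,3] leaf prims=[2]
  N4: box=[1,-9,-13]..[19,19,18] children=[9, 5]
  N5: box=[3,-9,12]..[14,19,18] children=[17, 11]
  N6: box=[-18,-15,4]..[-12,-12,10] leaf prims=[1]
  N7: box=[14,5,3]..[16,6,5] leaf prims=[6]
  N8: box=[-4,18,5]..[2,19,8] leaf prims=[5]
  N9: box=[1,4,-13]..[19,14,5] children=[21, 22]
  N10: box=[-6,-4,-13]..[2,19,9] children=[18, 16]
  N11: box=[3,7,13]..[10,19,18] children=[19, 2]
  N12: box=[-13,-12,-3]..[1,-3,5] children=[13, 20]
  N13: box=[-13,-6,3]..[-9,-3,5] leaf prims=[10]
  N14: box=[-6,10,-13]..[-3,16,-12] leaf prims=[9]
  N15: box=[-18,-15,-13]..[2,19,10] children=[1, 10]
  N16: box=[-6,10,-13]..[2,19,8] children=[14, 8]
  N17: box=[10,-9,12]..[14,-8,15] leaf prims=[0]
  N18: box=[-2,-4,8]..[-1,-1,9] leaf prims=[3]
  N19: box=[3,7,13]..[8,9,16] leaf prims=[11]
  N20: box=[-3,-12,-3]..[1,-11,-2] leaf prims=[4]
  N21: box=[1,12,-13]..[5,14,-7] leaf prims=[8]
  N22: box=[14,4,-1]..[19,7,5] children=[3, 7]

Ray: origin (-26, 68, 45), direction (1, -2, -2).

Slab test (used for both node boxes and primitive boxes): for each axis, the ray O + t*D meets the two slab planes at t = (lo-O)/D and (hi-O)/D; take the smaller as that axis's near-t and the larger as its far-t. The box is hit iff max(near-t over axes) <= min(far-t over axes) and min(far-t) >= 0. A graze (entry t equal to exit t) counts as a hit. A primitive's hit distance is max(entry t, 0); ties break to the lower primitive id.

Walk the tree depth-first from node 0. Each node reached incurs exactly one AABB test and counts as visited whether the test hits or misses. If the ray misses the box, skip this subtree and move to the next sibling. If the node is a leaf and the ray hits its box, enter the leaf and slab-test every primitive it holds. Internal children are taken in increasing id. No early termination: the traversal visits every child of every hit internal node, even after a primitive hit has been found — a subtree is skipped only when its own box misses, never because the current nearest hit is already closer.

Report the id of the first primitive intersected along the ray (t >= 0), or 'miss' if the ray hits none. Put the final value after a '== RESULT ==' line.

Traverse from the root:
N0 x:[8,45] y:[49/2,83/2] z:[27/2,29] -> hit [49/2,29], descend [4, 15]
  N4 x:[27,45] y:[49/2,77/2] z:[27/2,29] -> hit [27,29], descend [5, 9]
    N5 x:[29,40] y:[49/2,77/2] z:[27/2,33/2] -> miss, prune
    N9 x:[27,45] y:[27,32] z:[20,29] -> hit [27,29], descend [21, 22]
      N21 x:[27,31] y:[27,28] z:[26,29] -> hit [27,28] leaf, test {P8@t=27}
      N22 x:[40,45] y:[61/2,32] z:[20,23] -> miss, prune
  N15 x:[8,28] y:[49/2,83/2] z:[35/2,29] -> hit [49/2,28], descend [1, 10]
    N1 x:[8,27] y:[71/2,83/2] z:[35/2,24] -> miss, prune
    N10 x:[20,28] y:[49/2,36] z:[18,29] -> hit [49/2,28], descend [16, 18]
      N16 x:[20,28] y:[49/2,29] z:[37/2,29] -> hit [49/2,28], descend [8, 14]
        N8 x:[22,28] y:[49/2,25] z:[37/2,20] -> miss, prune
        N14 x:[20,23] y:[26,29] z:[57/2,29] -> miss, prune
      N18 x:[24,25] y:[69/2,36] z:[18,37/2] -> miss, prune

Visited [0, 4, 5, 9, 21, 22, 15, 1, 10, 16, 8, 14, 18]. Tests: 13 box, 1 leaf. Nearest: P8.

== RESULT ==
8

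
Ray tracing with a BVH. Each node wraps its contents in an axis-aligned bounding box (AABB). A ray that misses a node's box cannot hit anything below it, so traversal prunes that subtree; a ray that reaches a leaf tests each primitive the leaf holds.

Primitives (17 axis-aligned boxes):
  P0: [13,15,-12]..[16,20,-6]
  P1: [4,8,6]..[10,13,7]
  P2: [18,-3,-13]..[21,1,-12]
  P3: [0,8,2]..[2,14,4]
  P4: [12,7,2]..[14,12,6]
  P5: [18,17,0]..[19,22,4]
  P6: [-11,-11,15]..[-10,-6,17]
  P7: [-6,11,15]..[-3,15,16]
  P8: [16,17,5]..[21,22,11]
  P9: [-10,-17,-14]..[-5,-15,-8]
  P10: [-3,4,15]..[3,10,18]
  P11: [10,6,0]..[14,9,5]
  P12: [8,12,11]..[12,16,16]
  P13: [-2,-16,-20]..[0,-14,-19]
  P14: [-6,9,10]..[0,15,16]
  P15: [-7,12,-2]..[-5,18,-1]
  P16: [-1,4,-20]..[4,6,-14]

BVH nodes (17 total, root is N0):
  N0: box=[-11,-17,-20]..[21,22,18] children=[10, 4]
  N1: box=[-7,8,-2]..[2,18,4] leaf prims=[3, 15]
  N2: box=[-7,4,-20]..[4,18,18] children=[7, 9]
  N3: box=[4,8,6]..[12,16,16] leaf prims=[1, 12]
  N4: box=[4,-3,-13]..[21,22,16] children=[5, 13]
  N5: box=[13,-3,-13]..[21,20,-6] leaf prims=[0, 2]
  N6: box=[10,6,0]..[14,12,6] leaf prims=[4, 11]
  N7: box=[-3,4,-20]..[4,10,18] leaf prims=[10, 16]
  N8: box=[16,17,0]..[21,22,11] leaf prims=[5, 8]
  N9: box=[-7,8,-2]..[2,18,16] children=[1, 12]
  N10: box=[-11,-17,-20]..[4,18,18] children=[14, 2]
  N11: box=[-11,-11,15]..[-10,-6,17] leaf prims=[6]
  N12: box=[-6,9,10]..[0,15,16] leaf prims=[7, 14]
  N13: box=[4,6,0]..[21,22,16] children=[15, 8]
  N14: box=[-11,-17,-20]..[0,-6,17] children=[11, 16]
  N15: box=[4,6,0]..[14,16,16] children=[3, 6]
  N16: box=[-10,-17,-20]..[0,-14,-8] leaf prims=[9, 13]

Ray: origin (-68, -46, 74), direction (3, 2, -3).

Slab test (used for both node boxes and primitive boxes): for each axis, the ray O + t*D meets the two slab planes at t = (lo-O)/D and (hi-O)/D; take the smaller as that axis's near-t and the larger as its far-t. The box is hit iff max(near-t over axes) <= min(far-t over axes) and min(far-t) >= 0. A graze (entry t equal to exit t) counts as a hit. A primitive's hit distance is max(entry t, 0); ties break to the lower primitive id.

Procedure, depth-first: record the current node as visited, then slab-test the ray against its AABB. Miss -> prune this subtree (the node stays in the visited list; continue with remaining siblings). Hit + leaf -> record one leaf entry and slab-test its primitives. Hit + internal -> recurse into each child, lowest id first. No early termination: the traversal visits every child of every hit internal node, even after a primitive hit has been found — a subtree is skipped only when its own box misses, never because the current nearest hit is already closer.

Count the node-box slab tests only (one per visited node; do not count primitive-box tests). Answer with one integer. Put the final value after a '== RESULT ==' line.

Traverse from the root:
N0 x:[19,89/3] y:[29/2,34] z:[56/3,94/3] -> hit [19,89/3], descend [4, 10]
  N4 x:[24,89/3] y:[43/2,34] z:[58/3,29] -> hit [24,29], descend [5, 13]
    N5 x:[27,89/3] y:[43/2,33] z:[80/3,29] -> hit [27,29] leaf, test {P0(miss), P2(miss)}
    N13 x:[24,89/3] y:[26,34] z:[58/3,74/3] -> miss, prune
  N10 x:[19,24] y:[29/2,32] z:[56/3,94/3] -> hit [19,24], descend [2, 14]
    N2 x:[61/3,24] y:[25,32] z:[56/3,94/3] -> miss, prune
    N14 x:[19,68/3] y:[29/2,20] z:[19,94/3] -> hit [19,20], descend [11, 16]
      N11 x:[19,58/3] y:[35/2,20] z:[19,59/3] -> hit [19,58/3] leaf, test {P6@t=19}
      N16 x:[58/3,68/3] y:[29/2,16] z:[82/3,94/3] -> miss, prune

Visited [0, 4, 5, 13, 10, 2, 14, 11, 16]. Tests: 9 box, 2 leaf. Nearest: P6.

== RESULT ==
9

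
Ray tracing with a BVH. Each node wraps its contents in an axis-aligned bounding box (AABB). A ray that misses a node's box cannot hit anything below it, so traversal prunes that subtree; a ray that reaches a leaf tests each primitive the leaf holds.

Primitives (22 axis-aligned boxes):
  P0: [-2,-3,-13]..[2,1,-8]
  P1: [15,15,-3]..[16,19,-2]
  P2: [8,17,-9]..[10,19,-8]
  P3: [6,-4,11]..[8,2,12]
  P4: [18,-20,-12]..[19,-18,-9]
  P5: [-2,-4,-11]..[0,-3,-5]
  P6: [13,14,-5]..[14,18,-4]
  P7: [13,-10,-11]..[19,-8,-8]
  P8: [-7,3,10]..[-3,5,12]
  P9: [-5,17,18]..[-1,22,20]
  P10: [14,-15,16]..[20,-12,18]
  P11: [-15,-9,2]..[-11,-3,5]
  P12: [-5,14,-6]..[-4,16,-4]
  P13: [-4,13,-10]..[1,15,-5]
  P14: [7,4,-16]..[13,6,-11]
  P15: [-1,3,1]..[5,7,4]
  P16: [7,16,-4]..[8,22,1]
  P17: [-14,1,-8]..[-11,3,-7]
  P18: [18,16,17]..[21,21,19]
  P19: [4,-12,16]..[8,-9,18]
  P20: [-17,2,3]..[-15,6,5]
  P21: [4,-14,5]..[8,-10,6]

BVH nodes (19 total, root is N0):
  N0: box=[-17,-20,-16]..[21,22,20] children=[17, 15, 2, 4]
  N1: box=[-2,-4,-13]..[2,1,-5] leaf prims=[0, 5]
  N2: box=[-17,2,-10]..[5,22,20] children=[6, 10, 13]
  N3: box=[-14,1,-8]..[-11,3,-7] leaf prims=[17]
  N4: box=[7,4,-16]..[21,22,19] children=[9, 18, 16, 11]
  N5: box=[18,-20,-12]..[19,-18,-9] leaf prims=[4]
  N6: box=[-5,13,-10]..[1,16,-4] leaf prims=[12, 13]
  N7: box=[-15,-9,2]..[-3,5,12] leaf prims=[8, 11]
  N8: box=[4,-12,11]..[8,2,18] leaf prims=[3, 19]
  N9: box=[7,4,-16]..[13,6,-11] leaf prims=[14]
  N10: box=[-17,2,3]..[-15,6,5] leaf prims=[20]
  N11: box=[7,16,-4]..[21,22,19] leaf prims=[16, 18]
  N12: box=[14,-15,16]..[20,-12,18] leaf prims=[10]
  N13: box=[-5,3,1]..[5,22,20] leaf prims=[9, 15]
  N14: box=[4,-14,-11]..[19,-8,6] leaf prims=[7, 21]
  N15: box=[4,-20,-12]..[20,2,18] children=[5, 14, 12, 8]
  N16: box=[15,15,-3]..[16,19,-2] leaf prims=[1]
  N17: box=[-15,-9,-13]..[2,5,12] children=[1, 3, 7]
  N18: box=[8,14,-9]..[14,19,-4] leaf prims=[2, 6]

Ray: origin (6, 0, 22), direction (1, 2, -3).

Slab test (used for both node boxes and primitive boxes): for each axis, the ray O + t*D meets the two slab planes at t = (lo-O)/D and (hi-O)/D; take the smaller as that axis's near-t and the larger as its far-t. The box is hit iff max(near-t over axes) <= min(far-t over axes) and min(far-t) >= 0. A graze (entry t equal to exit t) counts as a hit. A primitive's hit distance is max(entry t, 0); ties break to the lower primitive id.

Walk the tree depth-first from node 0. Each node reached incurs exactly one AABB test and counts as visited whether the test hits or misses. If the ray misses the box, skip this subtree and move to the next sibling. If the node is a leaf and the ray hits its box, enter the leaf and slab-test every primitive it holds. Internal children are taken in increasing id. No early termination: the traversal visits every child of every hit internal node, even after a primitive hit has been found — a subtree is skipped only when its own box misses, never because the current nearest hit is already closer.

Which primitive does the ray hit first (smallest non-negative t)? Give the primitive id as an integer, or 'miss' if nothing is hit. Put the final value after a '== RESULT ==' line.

Traverse from the root:
N0 x:[-23,15] y:[-10,11] z:[2/3,38/3] -> hit [2/3,11], descend [2, 4, 15, 17]
  N2 x:[-23,-1] y:[1,11] z:[2/3,32/3] -> miss, prune
  N4 x:[1,15] y:[2,11] z:[1,38/3] -> hit [2,11], descend [9, 11, 16, 18]
    N9 x:[1,7] y:[2,3] z:[11,38/3] -> miss, prune
    N11 x:[1,15] y:[8,11] z:[1,26/3] -> hit [8,26/3] leaf, test {P16(miss), P18(miss)}
    N16 x:[9,10] y:[15/2,19/2] z:[8,25/3] -> miss, prune
    N18 x:[2,8] y:[7,19/2] z:[26/3,31/3] -> miss, prune
  N15 x:[-2,14] y:[-10,1] z:[4/3,34/3] -> miss, prune
  N17 x:[-21,-4] y:[-9/2,5/2] z:[10/3,35/3] -> miss, prune

9 AABB tests over nodes [0, 2, 4, 9, 11, 16, 18, 15, 17]; 1 leaf entered; closest miss.

== RESULT ==
miss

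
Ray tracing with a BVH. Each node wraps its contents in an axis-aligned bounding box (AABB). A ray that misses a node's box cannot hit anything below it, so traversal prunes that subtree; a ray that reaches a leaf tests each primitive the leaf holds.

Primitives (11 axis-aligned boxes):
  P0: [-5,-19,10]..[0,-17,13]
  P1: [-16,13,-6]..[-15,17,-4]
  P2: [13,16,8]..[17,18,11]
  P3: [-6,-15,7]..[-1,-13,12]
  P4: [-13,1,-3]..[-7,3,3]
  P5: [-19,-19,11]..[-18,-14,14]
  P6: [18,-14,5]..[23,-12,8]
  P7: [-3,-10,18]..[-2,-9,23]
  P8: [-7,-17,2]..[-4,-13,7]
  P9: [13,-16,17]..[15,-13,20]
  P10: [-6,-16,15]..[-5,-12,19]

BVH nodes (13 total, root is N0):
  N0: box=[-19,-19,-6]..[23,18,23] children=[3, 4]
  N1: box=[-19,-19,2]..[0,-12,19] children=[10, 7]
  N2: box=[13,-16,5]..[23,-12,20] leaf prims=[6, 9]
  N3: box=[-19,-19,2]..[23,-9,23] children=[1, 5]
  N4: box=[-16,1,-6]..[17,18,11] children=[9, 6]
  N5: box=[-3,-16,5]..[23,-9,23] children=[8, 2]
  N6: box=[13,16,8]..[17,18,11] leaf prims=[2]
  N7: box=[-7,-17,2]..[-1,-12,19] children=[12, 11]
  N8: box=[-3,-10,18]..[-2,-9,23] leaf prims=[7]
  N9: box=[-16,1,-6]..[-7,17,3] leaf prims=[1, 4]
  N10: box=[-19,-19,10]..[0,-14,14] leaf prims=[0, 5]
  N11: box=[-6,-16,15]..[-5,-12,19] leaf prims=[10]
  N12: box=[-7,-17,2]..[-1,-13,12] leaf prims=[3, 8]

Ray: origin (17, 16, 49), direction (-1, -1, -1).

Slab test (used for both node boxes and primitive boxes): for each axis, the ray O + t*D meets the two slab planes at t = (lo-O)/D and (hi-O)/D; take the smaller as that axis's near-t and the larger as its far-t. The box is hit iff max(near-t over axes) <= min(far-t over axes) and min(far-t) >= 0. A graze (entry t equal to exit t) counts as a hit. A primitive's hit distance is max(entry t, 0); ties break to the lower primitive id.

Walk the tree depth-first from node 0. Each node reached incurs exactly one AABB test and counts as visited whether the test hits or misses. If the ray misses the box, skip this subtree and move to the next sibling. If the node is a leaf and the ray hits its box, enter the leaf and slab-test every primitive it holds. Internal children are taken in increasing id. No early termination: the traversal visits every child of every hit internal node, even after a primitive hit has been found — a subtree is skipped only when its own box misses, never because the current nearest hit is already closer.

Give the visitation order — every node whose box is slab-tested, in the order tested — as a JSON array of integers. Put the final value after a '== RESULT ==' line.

Trace the traversal:
N0 x:[-6,36] y:[-2,35] z:[26,55] -> hit [26,35], descend [3, 4]
  N3 x:[-6,36] y:[25,35] z:[26,47] -> hit [26,35], descend [1, 5]
    N1 x:[17,36] y:[28,35] z:[30,47] -> hit [30,35], descend [7, 10]
      N7 x:[18,24] y:[28,33] z:[30,47] -> miss, prune
      N10 x:[17,36] y:[30,35] z:[35,39] -> hit [35,35] leaf, test {P0(miss), P5@t=35}
    N5 x:[-6,20] y:[25,32] z:[26,44] -> miss, prune
  N4 x:[0,33] y:[-2,15] z:[38,55] -> miss, prune

Visited [0, 3, 1, 7, 10, 5, 4]. Tests: 7 box, 1 leaf. Nearest: P5.

== RESULT ==
[0, 3, 1, 7, 10, 5, 4]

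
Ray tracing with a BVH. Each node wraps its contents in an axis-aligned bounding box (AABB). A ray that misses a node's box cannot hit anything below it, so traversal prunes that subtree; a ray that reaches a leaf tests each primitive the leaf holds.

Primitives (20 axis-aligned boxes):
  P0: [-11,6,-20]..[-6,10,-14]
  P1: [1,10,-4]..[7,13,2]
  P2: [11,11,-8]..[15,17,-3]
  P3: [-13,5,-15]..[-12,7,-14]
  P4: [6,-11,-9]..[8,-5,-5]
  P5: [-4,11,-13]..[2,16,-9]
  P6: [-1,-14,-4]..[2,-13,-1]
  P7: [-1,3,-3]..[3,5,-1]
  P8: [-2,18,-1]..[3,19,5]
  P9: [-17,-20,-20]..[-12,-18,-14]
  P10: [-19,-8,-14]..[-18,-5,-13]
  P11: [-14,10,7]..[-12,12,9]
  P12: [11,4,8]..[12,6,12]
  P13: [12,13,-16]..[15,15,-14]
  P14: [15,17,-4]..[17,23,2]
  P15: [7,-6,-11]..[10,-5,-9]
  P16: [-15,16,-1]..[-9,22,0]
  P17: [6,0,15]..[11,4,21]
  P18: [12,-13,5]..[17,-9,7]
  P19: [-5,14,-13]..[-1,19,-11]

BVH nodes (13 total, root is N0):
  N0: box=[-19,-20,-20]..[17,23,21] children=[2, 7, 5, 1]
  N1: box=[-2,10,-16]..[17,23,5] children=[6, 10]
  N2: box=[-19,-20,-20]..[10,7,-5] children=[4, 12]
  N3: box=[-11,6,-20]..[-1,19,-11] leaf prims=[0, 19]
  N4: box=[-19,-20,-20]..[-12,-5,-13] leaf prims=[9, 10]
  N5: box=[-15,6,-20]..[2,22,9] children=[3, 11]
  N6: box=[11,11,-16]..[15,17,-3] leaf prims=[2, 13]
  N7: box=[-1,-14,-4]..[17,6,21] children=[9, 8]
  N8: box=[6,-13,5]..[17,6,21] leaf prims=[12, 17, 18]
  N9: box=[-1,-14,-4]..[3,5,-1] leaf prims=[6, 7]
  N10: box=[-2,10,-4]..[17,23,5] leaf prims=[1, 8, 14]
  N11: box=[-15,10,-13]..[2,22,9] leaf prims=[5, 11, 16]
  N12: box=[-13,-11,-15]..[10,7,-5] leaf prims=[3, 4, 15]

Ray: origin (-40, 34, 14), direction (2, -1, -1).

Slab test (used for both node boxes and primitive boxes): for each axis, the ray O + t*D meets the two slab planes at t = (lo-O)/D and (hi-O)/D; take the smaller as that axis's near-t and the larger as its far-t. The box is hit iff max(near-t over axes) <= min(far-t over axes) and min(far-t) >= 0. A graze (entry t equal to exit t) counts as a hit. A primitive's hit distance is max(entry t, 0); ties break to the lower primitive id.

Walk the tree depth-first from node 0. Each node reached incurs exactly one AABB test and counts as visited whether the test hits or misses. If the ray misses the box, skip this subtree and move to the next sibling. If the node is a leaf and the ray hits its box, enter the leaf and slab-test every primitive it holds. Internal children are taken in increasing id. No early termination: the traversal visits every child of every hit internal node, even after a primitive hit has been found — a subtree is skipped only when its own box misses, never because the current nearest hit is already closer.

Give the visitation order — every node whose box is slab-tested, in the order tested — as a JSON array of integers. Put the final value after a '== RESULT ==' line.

Trace the traversal:
N0 x:[21/2,57/2] y:[11,54] z:[-7,34] -> hit [11,57/2], descend [1, 2, 5, 7]
  N1 x:[19,57/2] y:[11,24] z:[9,30] -> hit [19,24], descend [6, 10]
    N6 x:[51/2,55/2] y:[17,23] z:[17,30] -> miss, prune
    N10 x:[19,57/2] y:[11,24] z:[9,18] -> miss, prune
  N2 x:[21/2,25] y:[27,54] z:[19,34] -> miss, prune
  N5 x:[25/2,21] y:[12,28] z:[5,34] -> hit [25/2,21], descend [3, 11]
    N3 x:[29/2,39/2] y:[15,28] z:[25,34] -> miss, prune
    N11 x:[25/2,21] y:[12,24] z:[5,27] -> hit [25/2,21] leaf, test {P5(miss), P11(miss), P16@t=14}
  N7 x:[39/2,57/2] y:[28,48] z:[-7,18] -> miss, prune

Visited [0, 1, 6, 10, 2, 5, 3, 11, 7]. Tests: 9 box, 1 leaf. Nearest: P16.

== RESULT ==
[0, 1, 6, 10, 2, 5, 3, 11, 7]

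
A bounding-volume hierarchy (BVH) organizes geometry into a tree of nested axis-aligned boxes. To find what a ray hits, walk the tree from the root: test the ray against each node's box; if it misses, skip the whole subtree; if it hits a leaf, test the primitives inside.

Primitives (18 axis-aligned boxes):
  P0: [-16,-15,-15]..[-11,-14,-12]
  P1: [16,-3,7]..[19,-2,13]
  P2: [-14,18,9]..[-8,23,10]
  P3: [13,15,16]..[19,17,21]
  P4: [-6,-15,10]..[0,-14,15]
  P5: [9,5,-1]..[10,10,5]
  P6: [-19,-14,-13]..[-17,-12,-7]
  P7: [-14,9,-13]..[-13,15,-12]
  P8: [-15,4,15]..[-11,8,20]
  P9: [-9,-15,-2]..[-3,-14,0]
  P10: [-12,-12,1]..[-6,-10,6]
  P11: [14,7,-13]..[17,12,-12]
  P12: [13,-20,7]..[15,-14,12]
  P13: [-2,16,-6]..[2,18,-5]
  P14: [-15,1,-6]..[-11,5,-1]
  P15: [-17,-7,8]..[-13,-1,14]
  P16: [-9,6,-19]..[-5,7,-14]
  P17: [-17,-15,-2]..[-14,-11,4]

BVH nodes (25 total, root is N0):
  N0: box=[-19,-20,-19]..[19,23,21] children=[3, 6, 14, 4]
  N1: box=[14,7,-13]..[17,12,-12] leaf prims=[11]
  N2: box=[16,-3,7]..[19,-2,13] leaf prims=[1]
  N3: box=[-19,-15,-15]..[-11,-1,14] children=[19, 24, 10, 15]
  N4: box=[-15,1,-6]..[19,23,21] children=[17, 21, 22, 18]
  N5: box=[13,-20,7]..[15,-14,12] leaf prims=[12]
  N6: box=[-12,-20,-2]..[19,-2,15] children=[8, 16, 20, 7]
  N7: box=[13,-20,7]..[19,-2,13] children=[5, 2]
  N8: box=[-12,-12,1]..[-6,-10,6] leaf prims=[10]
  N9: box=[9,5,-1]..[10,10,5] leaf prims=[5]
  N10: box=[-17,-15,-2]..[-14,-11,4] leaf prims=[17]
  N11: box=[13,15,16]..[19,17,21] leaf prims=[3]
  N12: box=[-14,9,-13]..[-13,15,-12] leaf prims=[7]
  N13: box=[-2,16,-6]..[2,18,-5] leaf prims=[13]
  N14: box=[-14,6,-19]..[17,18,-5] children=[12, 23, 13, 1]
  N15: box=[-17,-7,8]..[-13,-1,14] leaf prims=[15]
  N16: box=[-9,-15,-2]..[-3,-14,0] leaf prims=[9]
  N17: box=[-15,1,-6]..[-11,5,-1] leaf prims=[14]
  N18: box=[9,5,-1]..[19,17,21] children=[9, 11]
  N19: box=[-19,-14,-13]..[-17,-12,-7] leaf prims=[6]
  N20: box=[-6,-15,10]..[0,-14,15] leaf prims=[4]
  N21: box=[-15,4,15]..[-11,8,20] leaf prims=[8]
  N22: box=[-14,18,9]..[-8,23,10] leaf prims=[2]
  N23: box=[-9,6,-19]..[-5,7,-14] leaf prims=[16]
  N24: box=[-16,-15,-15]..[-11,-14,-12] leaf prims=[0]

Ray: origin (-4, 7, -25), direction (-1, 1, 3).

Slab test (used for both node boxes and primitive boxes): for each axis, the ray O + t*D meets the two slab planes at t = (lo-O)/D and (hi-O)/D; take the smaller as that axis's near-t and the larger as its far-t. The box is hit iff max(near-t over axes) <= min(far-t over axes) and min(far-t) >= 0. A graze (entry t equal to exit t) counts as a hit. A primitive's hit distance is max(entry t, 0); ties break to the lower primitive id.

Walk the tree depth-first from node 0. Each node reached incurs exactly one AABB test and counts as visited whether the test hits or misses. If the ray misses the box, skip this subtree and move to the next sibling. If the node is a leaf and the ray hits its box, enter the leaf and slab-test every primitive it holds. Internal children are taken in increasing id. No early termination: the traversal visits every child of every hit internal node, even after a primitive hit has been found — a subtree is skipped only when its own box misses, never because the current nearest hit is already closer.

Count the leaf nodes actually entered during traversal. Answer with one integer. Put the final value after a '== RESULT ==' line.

Traverse from the root:
N0 x:[-23,15] y:[-27,16] z:[2,46/3] -> hit [2,15], descend [3, 4, 6, 14]
  N3 x:[7,15] y:[-22,-8] z:[10/3,13] -> miss, prune
  N4 x:[-23,11] y:[-6,16] z:[19/3,46/3] -> hit [19/3,11], descend [17, 18, 21, 22]
    N17 x:[7,11] y:[-6,-2] z:[19/3,8] -> miss, prune
    N18 x:[-23,-13] y:[-2,10] z:[8,46/3] -> miss, prune
    N21 x:[7,11] y:[-3,1] z:[40/3,15] -> miss, prune
    N22 x:[4,10] y:[11,16] z:[34/3,35/3] -> miss, prune
  N6 x:[-23,8] y:[-27,-9] z:[23/3,40/3] -> miss, prune
  N14 x:[-21,10] y:[-1,11] z:[2,20/3] -> hit [2,20/3], descend [1, 12, 13, 23]
    N1 x:[-21,-18] y:[0,5] z:[4,13/3] -> miss, prune
    N12 x:[9,10] y:[2,8] z:[4,13/3] -> miss, prune
    N13 x:[-6,-2] y:[9,11] z:[19/3,20/3] -> miss, prune
    N23 x:[1,5] y:[-1,0] z:[2,11/3] -> miss, prune

order=[0, 3, 4, 17, 18, 21, 22, 6, 14, 1, 12, 13, 23]  |boxes|=13  |leaves|=0  hit=miss

== RESULT ==
0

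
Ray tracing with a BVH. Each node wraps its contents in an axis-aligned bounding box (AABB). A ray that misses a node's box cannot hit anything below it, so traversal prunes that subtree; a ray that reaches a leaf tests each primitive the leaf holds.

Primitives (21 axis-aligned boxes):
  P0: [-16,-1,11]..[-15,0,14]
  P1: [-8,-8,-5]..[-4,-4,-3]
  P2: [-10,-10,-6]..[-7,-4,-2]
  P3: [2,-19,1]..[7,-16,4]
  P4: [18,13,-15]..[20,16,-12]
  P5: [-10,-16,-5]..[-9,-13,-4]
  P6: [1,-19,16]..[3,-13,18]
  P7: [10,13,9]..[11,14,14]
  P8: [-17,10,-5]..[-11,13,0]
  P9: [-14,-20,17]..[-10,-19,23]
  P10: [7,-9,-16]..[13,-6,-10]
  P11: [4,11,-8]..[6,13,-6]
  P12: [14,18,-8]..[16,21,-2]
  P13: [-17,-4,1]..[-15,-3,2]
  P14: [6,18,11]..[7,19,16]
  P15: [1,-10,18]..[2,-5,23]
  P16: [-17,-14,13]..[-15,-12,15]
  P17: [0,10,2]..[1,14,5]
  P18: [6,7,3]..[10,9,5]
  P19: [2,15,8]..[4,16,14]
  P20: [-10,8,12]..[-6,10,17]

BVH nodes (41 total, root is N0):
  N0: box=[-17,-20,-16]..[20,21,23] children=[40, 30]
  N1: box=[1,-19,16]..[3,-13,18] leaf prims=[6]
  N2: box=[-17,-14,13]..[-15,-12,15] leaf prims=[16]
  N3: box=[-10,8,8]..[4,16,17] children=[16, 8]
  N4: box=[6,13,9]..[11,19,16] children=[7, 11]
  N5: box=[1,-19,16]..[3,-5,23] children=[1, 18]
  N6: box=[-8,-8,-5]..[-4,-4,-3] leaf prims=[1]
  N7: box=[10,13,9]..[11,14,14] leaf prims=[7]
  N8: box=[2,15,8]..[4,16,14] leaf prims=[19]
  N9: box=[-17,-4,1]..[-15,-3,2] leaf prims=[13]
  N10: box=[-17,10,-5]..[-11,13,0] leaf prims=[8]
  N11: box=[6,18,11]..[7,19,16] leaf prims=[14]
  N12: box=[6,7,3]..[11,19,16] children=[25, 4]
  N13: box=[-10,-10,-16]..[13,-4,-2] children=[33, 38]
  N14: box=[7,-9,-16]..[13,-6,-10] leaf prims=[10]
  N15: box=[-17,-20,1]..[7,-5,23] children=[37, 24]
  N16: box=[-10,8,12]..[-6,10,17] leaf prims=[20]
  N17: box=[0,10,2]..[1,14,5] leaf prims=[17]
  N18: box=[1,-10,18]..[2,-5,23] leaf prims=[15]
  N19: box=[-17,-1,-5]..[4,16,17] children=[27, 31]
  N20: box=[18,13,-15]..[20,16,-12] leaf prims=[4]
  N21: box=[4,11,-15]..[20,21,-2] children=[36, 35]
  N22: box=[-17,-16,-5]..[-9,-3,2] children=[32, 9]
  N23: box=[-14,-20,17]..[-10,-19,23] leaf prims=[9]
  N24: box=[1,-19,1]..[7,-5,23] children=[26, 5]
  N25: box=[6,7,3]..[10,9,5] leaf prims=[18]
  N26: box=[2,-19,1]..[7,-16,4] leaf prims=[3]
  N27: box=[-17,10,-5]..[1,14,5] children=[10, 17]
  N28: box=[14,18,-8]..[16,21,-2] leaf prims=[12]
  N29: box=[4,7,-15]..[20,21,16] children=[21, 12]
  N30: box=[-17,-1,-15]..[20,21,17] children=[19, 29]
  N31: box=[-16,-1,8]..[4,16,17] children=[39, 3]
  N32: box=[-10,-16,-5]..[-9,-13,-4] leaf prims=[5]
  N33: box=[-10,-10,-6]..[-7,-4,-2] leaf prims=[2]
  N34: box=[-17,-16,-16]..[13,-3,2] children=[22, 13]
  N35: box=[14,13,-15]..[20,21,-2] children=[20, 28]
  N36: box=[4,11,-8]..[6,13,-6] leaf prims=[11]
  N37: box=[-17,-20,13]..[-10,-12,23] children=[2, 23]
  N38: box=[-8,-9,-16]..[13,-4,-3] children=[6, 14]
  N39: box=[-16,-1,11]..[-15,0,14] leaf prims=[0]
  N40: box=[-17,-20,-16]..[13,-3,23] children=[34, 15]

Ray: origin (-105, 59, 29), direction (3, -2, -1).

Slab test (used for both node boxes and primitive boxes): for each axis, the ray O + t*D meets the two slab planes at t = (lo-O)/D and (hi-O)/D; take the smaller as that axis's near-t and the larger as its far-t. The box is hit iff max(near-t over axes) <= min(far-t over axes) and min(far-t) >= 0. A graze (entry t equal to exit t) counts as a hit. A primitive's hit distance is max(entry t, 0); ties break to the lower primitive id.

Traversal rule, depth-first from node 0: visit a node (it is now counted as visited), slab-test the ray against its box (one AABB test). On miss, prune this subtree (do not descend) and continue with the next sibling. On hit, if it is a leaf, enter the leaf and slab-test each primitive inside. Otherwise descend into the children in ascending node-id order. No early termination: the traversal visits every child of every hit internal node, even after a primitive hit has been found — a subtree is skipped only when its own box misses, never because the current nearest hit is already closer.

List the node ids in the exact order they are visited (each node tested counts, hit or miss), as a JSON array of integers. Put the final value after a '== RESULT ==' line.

Trace the traversal:
N0 x:[88/3,125/3] y:[19,79/2] z:[6,45] -> hit [88/3,79/2], descend [30, 40]
  N30 x:[88/3,125/3] y:[19,30] z:[12,44] -> hit [88/3,30], descend [19, 29]
    N19 x:[88/3,109/3] y:[43/2,30] z:[12,34] -> hit [88/3,30], descend [27, 31]
      N27 x:[88/3,106/3] y:[45/2,49/2] z:[24,34] -> miss, prune
      N31 x:[89/3,109/3] y:[43/2,30] z:[12,21] -> miss, prune
    N29 x:[109/3,125/3] y:[19,26] z:[13,44] -> miss, prune
  N40 x:[88/3,118/3] y:[31,79/2] z:[6,45] -> hit [31,118/3], descend [15, 34]
    N15 x:[88/3,112/3] y:[32,79/2] z:[6,28] -> miss, prune
    N34 x:[88/3,118/3] y:[31,75/2] z:[27,45] -> hit [31,75/2], descend [13, 22]
      N13 x:[95/3,118/3] y:[63/2,69/2] z:[31,45] -> hit [95/3,69/2], descend [33, 38]
        N33 x:[95/3,98/3] y:[63/2,69/2] z:[31,35] -> hit [95/3,98/3] leaf, test {P2@t=95/3}
        N38 x:[97/3,118/3] y:[63/2,34] z:[32,45] -> hit [97/3,34], descend [6, 14]
          N6 x:[97/3,101/3] y:[63/2,67/2] z:[32,34] -> hit [97/3,67/2] leaf, test {P1@t=97/3}
          N14 x:[112/3,118/3] y:[65/2,34] z:[39,45] -> miss, prune
      N22 x:[88/3,32] y:[31,75/2] z:[27,34] -> hit [31,32], descend [9, 32]
        N9 x:[88/3,30] y:[31,63/2] z:[27,28] -> miss, prune
        N32 x:[95/3,32] y:[36,75/2] z:[33,34] -> miss, prune

17 AABB tests over nodes [0, 30, 19, 27, 31, 29, 40, 15, 34, 13, 33, 38, 6, 14, 22, 9, 32]; 2 leaves entered; closest P2.

== RESULT ==
[0, 30, 19, 27, 31, 29, 40, 15, 34, 13, 33, 38, 6, 14, 22, 9, 32]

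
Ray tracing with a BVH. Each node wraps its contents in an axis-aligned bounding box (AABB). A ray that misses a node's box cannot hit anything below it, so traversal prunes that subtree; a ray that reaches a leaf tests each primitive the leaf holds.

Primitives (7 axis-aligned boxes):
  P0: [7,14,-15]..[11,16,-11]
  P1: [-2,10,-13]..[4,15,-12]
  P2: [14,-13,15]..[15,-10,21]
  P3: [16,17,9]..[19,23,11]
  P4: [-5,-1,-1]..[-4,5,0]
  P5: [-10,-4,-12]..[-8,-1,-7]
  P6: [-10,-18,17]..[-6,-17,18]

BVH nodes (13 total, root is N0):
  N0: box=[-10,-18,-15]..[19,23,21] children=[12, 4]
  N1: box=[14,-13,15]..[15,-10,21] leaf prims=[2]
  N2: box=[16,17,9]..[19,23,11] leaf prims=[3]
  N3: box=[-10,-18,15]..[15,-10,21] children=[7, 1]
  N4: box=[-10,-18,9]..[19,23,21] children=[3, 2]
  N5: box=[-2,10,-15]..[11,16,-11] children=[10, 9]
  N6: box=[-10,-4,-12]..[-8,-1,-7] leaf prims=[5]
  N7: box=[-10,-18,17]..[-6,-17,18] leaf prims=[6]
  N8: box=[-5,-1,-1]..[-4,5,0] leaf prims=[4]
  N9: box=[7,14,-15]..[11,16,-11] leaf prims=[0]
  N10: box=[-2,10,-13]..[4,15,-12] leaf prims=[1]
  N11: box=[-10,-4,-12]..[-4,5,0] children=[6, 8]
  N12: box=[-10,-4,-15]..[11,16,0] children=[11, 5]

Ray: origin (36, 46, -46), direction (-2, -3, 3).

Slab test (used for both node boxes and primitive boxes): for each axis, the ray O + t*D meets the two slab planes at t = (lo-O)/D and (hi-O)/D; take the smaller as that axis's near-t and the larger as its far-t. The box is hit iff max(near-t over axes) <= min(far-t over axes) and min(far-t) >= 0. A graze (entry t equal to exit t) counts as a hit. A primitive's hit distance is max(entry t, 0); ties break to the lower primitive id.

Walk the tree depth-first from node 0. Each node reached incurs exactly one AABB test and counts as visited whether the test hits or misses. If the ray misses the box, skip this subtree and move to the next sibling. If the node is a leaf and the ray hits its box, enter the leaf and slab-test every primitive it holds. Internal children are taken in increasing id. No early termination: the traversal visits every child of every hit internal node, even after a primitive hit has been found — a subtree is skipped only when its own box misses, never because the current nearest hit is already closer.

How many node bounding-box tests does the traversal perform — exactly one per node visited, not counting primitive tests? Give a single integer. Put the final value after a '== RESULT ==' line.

Trace the traversal:
N0 x:[17/2,23] y:[23/3,64/3] z:[31/3,67/3] -> hit [31/3,64/3], descend [4, 12]
  N4 x:[17/2,23] y:[23/3,64/3] z:[55/3,67/3] -> hit [55/3,64/3], descend [2, 3]
    N2 x:[17/2,10] y:[23/3,29/3] z:[55/3,19] -> miss, prune
    N3 x:[21/2,23] y:[56/3,64/3] z:[61/3,67/3] -> hit [61/3,64/3], descend [1, 7]
      N1 x:[21/2,11] y:[56/3,59/3] z:[61/3,67/3] -> miss, prune
      N7 x:[21,23] y:[21,64/3] z:[21,64/3] -> hit [21,64/3] leaf, test {P6@t=21}
  N12 x:[25/2,23] y:[10,50/3] z:[31/3,46/3] -> hit [25/2,46/3], descend [5, 11]
    N5 x:[25/2,19] y:[10,12] z:[31/3,35/3] -> miss, prune
    N11 x:[20,23] y:[41/3,50/3] z:[34/3,46/3] -> miss, prune

order=[0, 4, 2, 3, 1, 7, 12, 5, 11]  |boxes|=9  |leaves|=1  hit=P6

== RESULT ==
9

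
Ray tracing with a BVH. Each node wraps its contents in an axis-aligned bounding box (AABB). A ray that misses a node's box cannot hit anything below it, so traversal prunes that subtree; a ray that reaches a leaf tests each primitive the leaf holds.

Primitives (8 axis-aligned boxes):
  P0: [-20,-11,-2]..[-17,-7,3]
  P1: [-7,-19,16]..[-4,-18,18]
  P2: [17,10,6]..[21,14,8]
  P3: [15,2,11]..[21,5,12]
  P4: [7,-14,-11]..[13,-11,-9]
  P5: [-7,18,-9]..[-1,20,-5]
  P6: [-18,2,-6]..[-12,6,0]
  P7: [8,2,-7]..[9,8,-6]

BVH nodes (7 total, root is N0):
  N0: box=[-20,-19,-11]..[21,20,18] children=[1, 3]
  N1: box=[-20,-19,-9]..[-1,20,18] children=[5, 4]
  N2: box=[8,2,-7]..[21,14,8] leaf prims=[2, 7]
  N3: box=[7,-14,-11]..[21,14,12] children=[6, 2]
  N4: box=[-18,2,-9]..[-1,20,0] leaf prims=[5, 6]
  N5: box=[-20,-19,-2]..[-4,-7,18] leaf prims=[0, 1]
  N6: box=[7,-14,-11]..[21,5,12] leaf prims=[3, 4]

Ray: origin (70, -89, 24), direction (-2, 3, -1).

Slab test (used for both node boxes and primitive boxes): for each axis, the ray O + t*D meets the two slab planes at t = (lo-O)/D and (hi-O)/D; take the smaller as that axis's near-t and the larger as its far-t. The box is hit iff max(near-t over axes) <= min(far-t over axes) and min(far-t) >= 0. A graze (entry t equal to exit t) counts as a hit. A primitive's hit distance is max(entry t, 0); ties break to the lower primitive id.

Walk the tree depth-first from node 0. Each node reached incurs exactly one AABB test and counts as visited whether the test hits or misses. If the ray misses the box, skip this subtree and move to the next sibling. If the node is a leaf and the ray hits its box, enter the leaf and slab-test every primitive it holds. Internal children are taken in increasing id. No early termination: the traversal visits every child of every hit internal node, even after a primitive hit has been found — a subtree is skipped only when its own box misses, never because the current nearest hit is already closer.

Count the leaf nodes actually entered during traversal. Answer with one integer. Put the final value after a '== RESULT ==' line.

Traverse from the root:
N0 x:[49/2,45] y:[70/3,109/3] z:[6,35] -> hit [49/2,35], descend [1, 3]
  N1 x:[71/2,45] y:[70/3,109/3] z:[6,33] -> miss, prune
  N3 x:[49/2,63/2] y:[25,103/3] z:[12,35] -> hit [25,63/2], descend [2, 6]
    N2 x:[49/2,31] y:[91/3,103/3] z:[16,31] -> hit [91/3,31] leaf, test {P2(miss), P7@t=61/2}
    N6 x:[49/2,63/2] y:[25,94/3] z:[12,35] -> hit [25,94/3] leaf, test {P3(miss), P4(miss)}

5 AABB tests over nodes [0, 1, 3, 2, 6]; 2 leaves entered; closest P7.

== RESULT ==
2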